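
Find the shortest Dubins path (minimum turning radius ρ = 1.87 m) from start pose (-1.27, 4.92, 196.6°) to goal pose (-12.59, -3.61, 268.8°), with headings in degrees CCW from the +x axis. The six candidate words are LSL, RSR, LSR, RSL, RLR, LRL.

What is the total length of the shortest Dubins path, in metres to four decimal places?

Let ψ = atan2(Δy, Δx) = atan2(-8.53, -11.32) = -143.0007° be the start→goal bearing.
Normalize: d = |goal − start| / ρ = 14.174036/1.87 = 7.579698, α = (θ_start − ψ) mod 360° = 339.6007° = 5.927151 rad, β = (θ_goal − ψ) mod 360° = 51.8007° = 0.904094 rad.
Common terms: sin α = -0.348560, cos α = 0.937287, sin β = 0.785865, cos β = 0.618398, cos(α−β) = 0.305695, d² = 57.451829. Work in radians in the unit-radius frame; every candidate has L = ρ·(t + p + q).
LSL: p² = 2 + d² − 2cos(α−β) + 2d(sin α − sin β) = 41.643243; p = √p² = 6.453158; φ = atan2(cos β − cos α, d + sin α − sin β) = -0.049436 rad; t = (φ − α) mod 2π = 0.306598 rad, q = (β − φ) mod 2π = 0.953530 rad → L = 1.87·(0.306598 + 6.453158 + 0.953530) = 1.87·7.713285 = 14.423844 m
RSR: p² = 2 + d² − 2cos(α−β) + 2d(sin β − sin α) = 76.037634; p = √p² = 8.719956; φ = atan2(cos α − cos β, d − sin α + sin β) = 0.036578 rad; t = (α − φ) mod 2π = 5.890573 rad, q = (φ − β) mod 2π = 5.415670 rad → L = 1.87·(5.890573 + 8.719956 + 5.415670) = 1.87·20.026199 = 37.448992 m
LSR: p² = d² − 2 + 2cos(α−β) + 2d(sin α + sin β) = 62.692502; p = √p² = 7.917860; φ = atan2(−cos α − cos β, d + sin α + sin β) − atan2(−2, p) = 0.055752 rad; t = (φ − α) mod 2π = 0.411786 rad, q = (φ − β) mod 2π = 5.434844 rad → L = 1.87·(0.411786 + 7.917860 + 5.434844) = 1.87·13.764489 = 25.739595 m
RSL: p² = d² − 2 + 2cos(α−β) − 2d(sin α + sin β) = 49.433937; p = √p² = 7.030927; φ = atan2(cos α + cos β, d − sin α − sin β) − atan2(2, p) = -0.062677 rad; t = (α − φ) mod 2π = 5.989828 rad, q = (β − φ) mod 2π = 0.966771 rad → L = 1.87·(5.989828 + 7.030927 + 0.966771) = 1.87·13.987526 = 26.156673 m
RLR: c = (6 − d² + 2cos(α−β) + 2d(sin α − sin β))/8 = -8.504704, |c| > 1 → infeasible
LRL: c = (6 − d² + 2cos(α−β) − 2d(sin α − sin β))/8 = -4.205405, |c| > 1 → infeasible
Shortest: LSL with L = 14.423844 m ≈ 14.4238 m

14.4238 m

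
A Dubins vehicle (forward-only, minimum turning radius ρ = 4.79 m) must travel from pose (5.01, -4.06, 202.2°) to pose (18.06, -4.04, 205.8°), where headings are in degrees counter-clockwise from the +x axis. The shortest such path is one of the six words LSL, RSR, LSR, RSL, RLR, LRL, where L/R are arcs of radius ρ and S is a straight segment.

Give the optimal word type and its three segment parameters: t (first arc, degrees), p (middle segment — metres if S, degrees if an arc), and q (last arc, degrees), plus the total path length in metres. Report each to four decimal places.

Let ψ = atan2(Δy, Δx) = atan2(0.02, 13.05) = 0.0878° be the start→goal bearing.
Normalize: d = |goal − start| / ρ = 13.050015/4.79 = 2.724429, α = (θ_start − ψ) mod 360° = 202.1122° = 3.527523 rad, β = (θ_goal − ψ) mod 360° = 205.7122° = 3.590355 rad.
Common terms: sin α = -0.376421, cos α = -0.926449, sin β = -0.433851, cos β = -0.900985, cos(α−β) = 0.998027, d² = 7.422514. Work in radians in the unit-radius frame; every candidate has L = ρ·(t + p + q).
LSL: p² = 2 + d² − 2cos(α−β) + 2d(sin α − sin β) = 7.739385; p = √p² = 2.781975; φ = atan2(cos β − cos α, d + sin α − sin β) = 0.009153 rad; t = (φ − α) mod 2π = 2.764815 rad, q = (β − φ) mod 2π = 3.581202 rad → L = 4.79·(2.764815 + 2.781975 + 3.581202) = 4.79·9.127992 = 43.723083 m
RSR: p² = 2 + d² − 2cos(α−β) + 2d(sin β − sin α) = 7.113536; p = √p² = 2.667121; φ = atan2(cos α − cos β, d − sin α + sin β) = -0.009547 rad; t = (α − φ) mod 2π = 3.537071 rad, q = (φ − β) mod 2π = 2.683283 rad → L = 4.79·(3.537071 + 2.667121 + 2.683283) = 4.79·8.887475 = 42.571004 m
LSR: p² = d² − 2 + 2cos(α−β) + 2d(sin α + sin β) = 3.003509; p = √p² = 1.733064; φ = atan2(−cos α − cos β, d + sin α + sin β) − atan2(−2, p) = 1.619007 rad; t = (φ − α) mod 2π = 4.374669 rad, q = (φ − β) mod 2π = 4.311837 rad → L = 4.79·(4.374669 + 1.733064 + 4.311837) = 4.79·10.419569 = 49.909737 m
RSL: p² = d² − 2 + 2cos(α−β) − 2d(sin α + sin β) = 11.833625; p = √p² = 3.440004; φ = atan2(cos α + cos β, d − sin α − sin β) − atan2(2, p) = -1.003780 rad; t = (α − φ) mod 2π = 4.531303 rad, q = (β − φ) mod 2π = 4.594135 rad → L = 4.79·(4.531303 + 3.440004 + 4.594135) = 4.79·12.565442 = 60.188468 m
RLR: c = (6 − d² + 2cos(α−β) + 2d(sin α − sin β))/8 = 0.110808; p = 2π − arccos c = 4.823425 rad; φ = atan2(cos α − cos β, d − sin α + sin β) = -0.009547 rad; t = (α − φ + p/2) mod 2π = 5.948783 rad, q = (α − β − t + p) mod 2π = 5.094995 rad → L = 4.79·(5.948783 + 4.823425 + 5.094995) = 4.79·15.867204 = 76.003905 m
LRL: c = (6 − d² + 2cos(α−β) − 2d(sin α − sin β))/8 = 0.032577; p = 2π − arccos c = 4.744972 rad; φ = atan2(cos β − cos α, d + sin α − sin β) = 0.009153 rad; t = (φ − α + p/2) mod 2π = 5.137301 rad, q = (β − α − t + p) mod 2π = 5.953688 rad → L = 4.79·(5.137301 + 4.744972 + 5.953688) = 4.79·15.835960 = 75.854250 m
Shortest: RSR with L = 42.571004 m ≈ 42.5710 m
Convert RSR to answer units (arcs ×180/π): t = 3.537071·180/π = 202.6592°, p = ρ·p = 4.79·2.667121 = 12.7755 m, q = 2.683283·180/π = 153.7408°, L = 42.5710 m.

RSR: t = 202.6592°, p = 12.7755 m, q = 153.7408°, L = 42.5710 m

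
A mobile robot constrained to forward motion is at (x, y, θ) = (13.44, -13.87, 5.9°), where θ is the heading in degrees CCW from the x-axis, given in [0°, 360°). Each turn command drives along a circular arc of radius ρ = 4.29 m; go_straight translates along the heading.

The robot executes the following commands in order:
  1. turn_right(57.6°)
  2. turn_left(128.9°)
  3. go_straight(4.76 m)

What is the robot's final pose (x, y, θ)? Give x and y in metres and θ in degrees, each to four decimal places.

(25.8523, -9.1283, 77.2000°)

set_pose: (x, y, θ) = (13.4400, -13.8700, 5.9000°), ρ = 4.29
turn_right(57.6°): centre at ρ to the right, rotate −57.6° → (17.2477, -15.4784, -51.7000° ≡ 308.3000°)
turn_left(128.9°): centre at ρ to the left, rotate +128.9° → (24.7978, -13.7700, 437.2000° ≡ 77.2000°)
go_straight(4.76): x += 4.76·cos θ, y += 4.76·sin θ → (25.8523, -9.1283, 77.2000°)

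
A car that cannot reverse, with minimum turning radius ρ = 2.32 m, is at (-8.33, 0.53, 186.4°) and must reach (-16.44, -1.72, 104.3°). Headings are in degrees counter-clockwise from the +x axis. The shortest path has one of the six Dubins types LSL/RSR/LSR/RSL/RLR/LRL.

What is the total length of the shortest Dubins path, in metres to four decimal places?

Let ψ = atan2(Δy, Δx) = atan2(-2.25, -8.11) = -164.4941° be the start→goal bearing.
Normalize: d = |goal − start| / ρ = 8.416329/2.32 = 3.627728, α = (θ_start − ψ) mod 360° = 350.8941° = 6.124258 rad, β = (θ_goal − ψ) mod 360° = 268.7941° = 4.691342 rad.
Common terms: sin α = -0.158260, cos α = 0.987398, sin β = -0.999779, cos β = -0.021045, cos(α−β) = 0.137445, d² = 13.160412. Work in radians in the unit-radius frame; every candidate has L = ρ·(t + p + q).
LSL: p² = 2 + d² − 2cos(α−β) + 2d(sin α − sin β) = 20.991127; p = √p² = 4.581607; φ = atan2(cos β − cos α, d + sin α − sin β) = -0.221924 rad; t = (φ − α) mod 2π = 6.220189 rad, q = (β − φ) mod 2π = 4.913266 rad → L = 2.32·(6.220189 + 4.581607 + 4.913266) = 2.32·15.715063 = 36.458946 m
RSR: p² = 2 + d² − 2cos(α−β) + 2d(sin β − sin α) = 8.779919; p = √p² = 2.963093; φ = atan2(cos α − cos β, d − sin α + sin β) = 0.347273 rad; t = (α − φ) mod 2π = 5.776985 rad, q = (φ − β) mod 2π = 1.939116 rad → L = 2.32·(5.776985 + 2.963093 + 1.939116) = 2.32·10.679193 = 24.775729 m
LSR: p² = d² − 2 + 2cos(α−β) + 2d(sin α + sin β) = 3.033206; p = √p² = 1.741610; φ = atan2(−cos α − cos β, d + sin α + sin β) − atan2(−2, p) = 0.481376 rad; t = (φ − α) mod 2π = 0.640304 rad, q = (φ − β) mod 2π = 2.073219 rad → L = 2.32·(0.640304 + 1.741610 + 2.073219) = 2.32·4.455134 = 10.335910 m
RSL: p² = d² − 2 + 2cos(α−β) − 2d(sin α + sin β) = 19.837396; p = √p² = 4.453919; φ = atan2(cos α + cos β, d − sin α − sin β) − atan2(2, p) = -0.222814 rad; t = (α − φ) mod 2π = 0.063887 rad, q = (β − φ) mod 2π = 4.914157 rad → L = 2.32·(0.063887 + 4.453919 + 4.914157) = 2.32·9.431962 = 21.882153 m
RLR: c = (6 − d² + 2cos(α−β) + 2d(sin α − sin β))/8 = -0.097490; p = 2π − arccos c = 4.614744 rad; φ = atan2(cos α − cos β, d − sin α + sin β) = 0.347273 rad; t = (α − φ + p/2) mod 2π = 1.801172 rad, q = (α − β − t + p) mod 2π = 4.246488 rad → L = 2.32·(1.801172 + 4.614744 + 4.246488) = 2.32·10.662403 = 24.736776 m
LRL: c = (6 − d² + 2cos(α−β) − 2d(sin α − sin β))/8 = -1.623891, |c| > 1 → infeasible
Shortest: LSR with L = 10.335910 m ≈ 10.3359 m

10.3359 m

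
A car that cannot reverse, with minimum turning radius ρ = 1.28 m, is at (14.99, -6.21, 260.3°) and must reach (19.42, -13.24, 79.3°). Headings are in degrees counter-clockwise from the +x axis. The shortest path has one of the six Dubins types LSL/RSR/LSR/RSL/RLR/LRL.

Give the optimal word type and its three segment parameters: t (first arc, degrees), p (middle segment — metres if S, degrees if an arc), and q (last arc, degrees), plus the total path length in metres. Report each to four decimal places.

Let ψ = atan2(Δy, Δx) = atan2(-7.03, 4.43) = -57.7827° be the start→goal bearing.
Normalize: d = |goal − start| / ρ = 8.309380/1.28 = 6.491703, α = (θ_start − ψ) mod 360° = 318.0827° = 5.551590 rad, β = (θ_goal − ψ) mod 360° = 137.0827° = 2.392544 rad.
Common terms: sin α = -0.668058, cos α = 0.744109, sin β = 0.680943, cos β = -0.732337, cos(α−β) = -0.999848, d² = 42.142212. Work in radians in the unit-radius frame; every candidate has L = ρ·(t + p + q).
LSL: p² = 2 + d² − 2cos(α−β) + 2d(sin α − sin β) = 28.627286; p = √p² = 5.350447; φ = atan2(cos β − cos α, d + sin α − sin β) = -0.279576 rad; t = (φ − α) mod 2π = 0.452020 rad, q = (β − φ) mod 2π = 2.672120 rad → L = 1.28·(0.452020 + 5.350447 + 2.672120) = 1.28·8.474587 = 10.847471 m
RSR: p² = 2 + d² − 2cos(α−β) + 2d(sin β − sin α) = 63.656529; p = √p² = 7.978504; φ = atan2(cos α − cos β, d − sin α + sin β) = 0.186126 rad; t = (α − φ) mod 2π = 5.365464 rad, q = (φ − β) mod 2π = 4.076767 rad → L = 1.28·(5.365464 + 7.978504 + 4.076767) = 1.28·17.420735 = 22.298541 m
LSR: p² = d² − 2 + 2cos(α−β) + 2d(sin α + sin β) = 38.309804; p = √p² = 6.189491; φ = atan2(−cos α − cos β, d + sin α + sin β) − atan2(−2, p) = 0.310728 rad; t = (φ − α) mod 2π = 1.042324 rad, q = (φ − β) mod 2π = 4.201370 rad → L = 1.28·(1.042324 + 6.189491 + 4.201370) = 1.28·11.433185 = 14.634477 m
RSL: p² = d² − 2 + 2cos(α−β) − 2d(sin α + sin β) = 37.975229; p = √p² = 6.162404; φ = atan2(cos α + cos β, d − sin α − sin β) − atan2(2, p) = -0.312007 rad; t = (α − φ) mod 2π = 5.863596 rad, q = (β − φ) mod 2π = 2.704550 rad → L = 1.28·(5.863596 + 6.162404 + 2.704550) = 1.28·14.730551 = 18.855105 m
RLR: c = (6 − d² + 2cos(α−β) + 2d(sin α − sin β))/8 = -6.957066, |c| > 1 → infeasible
LRL: c = (6 − d² + 2cos(α−β) − 2d(sin α − sin β))/8 = -2.578411, |c| > 1 → infeasible
Shortest: LSL with L = 10.847471 m ≈ 10.8475 m
Convert LSL to answer units (arcs ×180/π): t = 0.452020·180/π = 25.8988°, p = ρ·p = 1.28·5.350447 = 6.8486 m, q = 2.672120·180/π = 153.1012°, L = 10.8475 m.

LSL: t = 25.8988°, p = 6.8486 m, q = 153.1012°, L = 10.8475 m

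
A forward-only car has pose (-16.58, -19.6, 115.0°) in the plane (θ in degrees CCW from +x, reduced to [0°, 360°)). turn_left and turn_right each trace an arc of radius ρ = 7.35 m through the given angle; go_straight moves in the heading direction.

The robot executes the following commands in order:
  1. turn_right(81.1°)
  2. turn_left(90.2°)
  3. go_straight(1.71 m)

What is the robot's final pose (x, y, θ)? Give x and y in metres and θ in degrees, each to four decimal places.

set_pose: (x, y, θ) = (-16.5800, -19.6000, 115.0000°), ρ = 7.35
turn_right(81.1°): centre at ρ to the right, rotate −81.1° → (-14.0181, -10.3932, 33.9000°)
turn_left(90.2°): centre at ρ to the left, rotate +90.2° → (-12.0312, -0.1719, 124.1000°)
go_straight(1.71): x += 1.71·cos θ, y += 1.71·sin θ → (-12.9899, 1.2441, 124.1000°)

(-12.9899, 1.2441, 124.1000°)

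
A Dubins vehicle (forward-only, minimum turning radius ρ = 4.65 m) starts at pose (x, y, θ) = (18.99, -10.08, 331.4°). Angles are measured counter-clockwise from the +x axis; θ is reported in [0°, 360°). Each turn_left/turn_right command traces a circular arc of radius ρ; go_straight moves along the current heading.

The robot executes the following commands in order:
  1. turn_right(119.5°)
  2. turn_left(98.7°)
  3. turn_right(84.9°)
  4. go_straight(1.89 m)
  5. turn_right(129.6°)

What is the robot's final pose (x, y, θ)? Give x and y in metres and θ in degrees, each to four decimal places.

(8.6737, -29.9570, 96.1000°)

set_pose: (x, y, θ) = (18.9900, -10.0800, 331.4000°), ρ = 4.65
turn_right(119.5°): centre at ρ to the right, rotate −119.5° → (19.2213, -18.1103, 211.9000°)
turn_left(98.7°): centre at ρ to the left, rotate +98.7° → (18.1479, -25.0842, 310.6000°)
turn_right(84.9°): centre at ρ to the right, rotate −84.9° → (17.9453, -31.3579, 225.7000°)
go_straight(1.89): x += 1.89·cos θ, y += 1.89·sin θ → (16.6253, -32.7105, 225.7000°)
turn_right(129.6°): centre at ρ to the right, rotate −129.6° → (8.6737, -29.9570, 96.1000°)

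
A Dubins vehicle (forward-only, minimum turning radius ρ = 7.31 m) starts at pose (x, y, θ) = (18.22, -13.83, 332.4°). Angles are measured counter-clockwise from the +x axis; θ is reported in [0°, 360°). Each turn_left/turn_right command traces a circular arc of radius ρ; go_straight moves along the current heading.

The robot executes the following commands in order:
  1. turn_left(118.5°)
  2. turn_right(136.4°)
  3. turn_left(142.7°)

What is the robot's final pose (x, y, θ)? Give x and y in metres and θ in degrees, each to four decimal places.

set_pose: (x, y, θ) = (18.2200, -13.8300, 332.4000°), ρ = 7.31
turn_left(118.5°): centre at ρ to the left, rotate +118.5° → (28.9158, -7.2370, 450.9000° ≡ 90.9000°)
turn_right(136.4°): centre at ρ to the right, rotate −136.4° → (41.4388, -1.9986, -45.5000° ≡ 314.5000°)
turn_left(142.7°): centre at ρ to the left, rotate +142.7° → (53.9050, 4.0413, 457.2000° ≡ 97.2000°)

(53.9050, 4.0413, 97.2000°)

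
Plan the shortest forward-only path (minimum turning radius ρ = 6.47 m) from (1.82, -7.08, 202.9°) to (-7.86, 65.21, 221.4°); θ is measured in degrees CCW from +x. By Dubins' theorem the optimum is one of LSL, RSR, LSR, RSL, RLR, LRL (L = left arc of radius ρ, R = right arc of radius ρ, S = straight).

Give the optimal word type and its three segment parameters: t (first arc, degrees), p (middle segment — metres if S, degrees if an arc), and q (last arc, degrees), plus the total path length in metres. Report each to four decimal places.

RSL: t = 122.3517°, p = 60.1686 m, q = 140.8517°, L = 89.8902 m

Let ψ = atan2(Δy, Δx) = atan2(72.29, -9.68) = 97.6268° be the start→goal bearing.
Normalize: d = |goal − start| / ρ = 72.935221/6.47 = 11.272832, α = (θ_start − ψ) mod 360° = 105.2732° = 1.837363 rad, β = (θ_goal − ψ) mod 360° = 123.7732° = 2.160249 rad.
Common terms: sin α = 0.964681, cos α = -0.263421, sin β = 0.831245, cos β = -0.555906, cos(α−β) = 0.948324, d² = 127.076735. Work in radians in the unit-radius frame; every candidate has L = ρ·(t + p + q).
LSL: p² = 2 + d² − 2cos(α−β) + 2d(sin α − sin β) = 130.188491; p = √p² = 11.410017; φ = atan2(cos β − cos α, d + sin α − sin β) = -0.025637 rad; t = (φ − α) mod 2π = 4.420185 rad, q = (β − φ) mod 2π = 2.185886 rad → L = 6.47·(4.420185 + 11.410017 + 2.185886) = 6.47·18.016088 = 116.564092 m
RSR: p² = 2 + d² − 2cos(α−β) + 2d(sin β − sin α) = 124.171684; p = √p² = 11.143235; φ = atan2(cos α − cos β, d − sin α + sin β) = 0.026251 rad; t = (α − φ) mod 2π = 1.811113 rad, q = (φ − β) mod 2π = 4.149187 rad → L = 6.47·(1.811113 + 11.143235 + 4.149187) = 6.47·17.103534 = 110.659867 m
LSR: p² = d² − 2 + 2cos(α−β) + 2d(sin α + sin β) = 167.463720; p = √p² = 12.940777; φ = atan2(−cos α − cos β, d + sin α + sin β) − atan2(−2, p) = 0.215949 rad; t = (φ − α) mod 2π = 4.661771 rad, q = (φ − β) mod 2π = 4.338885 rad → L = 6.47·(4.661771 + 12.940777 + 4.338885) = 6.47·21.941433 = 141.961069 m
RSL: p² = d² − 2 + 2cos(α−β) − 2d(sin α + sin β) = 86.483045; p = √p² = 9.299626; φ = atan2(cos α + cos β, d − sin α − sin β) − atan2(2, p) = -0.298077 rad; t = (α − φ) mod 2π = 2.135440 rad, q = (β − φ) mod 2π = 2.458326 rad → L = 6.47·(2.135440 + 9.299626 + 2.458326) = 6.47·13.893392 = 89.890246 m
RLR: c = (6 − d² + 2cos(α−β) + 2d(sin α − sin β))/8 = -14.521461, |c| > 1 → infeasible
LRL: c = (6 − d² + 2cos(α−β) − 2d(sin α − sin β))/8 = -15.273561, |c| > 1 → infeasible
Shortest: RSL with L = 89.890246 m ≈ 89.8902 m
Convert RSL to answer units (arcs ×180/π): t = 2.135440·180/π = 122.3517°, p = ρ·p = 6.47·9.299626 = 60.1686 m, q = 2.458326·180/π = 140.8517°, L = 89.8902 m.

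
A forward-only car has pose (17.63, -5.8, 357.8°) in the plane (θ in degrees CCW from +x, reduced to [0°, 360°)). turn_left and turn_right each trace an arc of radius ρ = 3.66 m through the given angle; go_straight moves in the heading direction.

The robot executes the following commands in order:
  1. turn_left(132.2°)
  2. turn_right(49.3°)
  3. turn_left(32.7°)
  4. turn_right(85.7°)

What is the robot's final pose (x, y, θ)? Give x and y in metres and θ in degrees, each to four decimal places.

set_pose: (x, y, θ) = (17.6300, -5.8000, 357.8000°), ρ = 3.66
turn_left(132.2°): centre at ρ to the left, rotate +132.2° → (20.5742, 0.2099, 490.0000° ≡ 130.0000°)
turn_right(49.3°): centre at ρ to the right, rotate −49.3° → (19.7661, 3.1540, 80.7000°)
turn_left(32.7°): centre at ρ to the left, rotate +32.7° → (19.5131, 5.1990, 113.4000°)
turn_right(85.7°): centre at ρ to the right, rotate −85.7° → (21.1708, 9.8931, 27.7000°)

(21.1708, 9.8931, 27.7000°)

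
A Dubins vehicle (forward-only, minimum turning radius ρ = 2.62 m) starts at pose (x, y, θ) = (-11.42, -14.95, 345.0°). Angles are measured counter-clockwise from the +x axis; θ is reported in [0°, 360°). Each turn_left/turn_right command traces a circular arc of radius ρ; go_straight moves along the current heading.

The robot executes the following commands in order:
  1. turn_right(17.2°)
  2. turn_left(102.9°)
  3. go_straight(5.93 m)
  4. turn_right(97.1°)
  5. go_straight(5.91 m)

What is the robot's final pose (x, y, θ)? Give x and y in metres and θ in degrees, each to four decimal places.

set_pose: (x, y, θ) = (-11.4200, -14.9500, 345.0000°), ρ = 2.62
turn_right(17.2°): centre at ρ to the right, rotate −17.2° → (-10.7020, -15.2637, 327.8000°)
turn_left(102.9°): centre at ρ to the left, rotate +102.9° → (-6.8331, -13.9126, 430.7000° ≡ 70.7000°)
go_straight(5.93): x += 5.93·cos θ, y += 5.93·sin θ → (-4.8731, -8.3159, 70.7000°)
turn_right(97.1°): centre at ρ to the right, rotate −97.1° → (-1.2354, -6.8351, -26.4000° ≡ 333.6000°)
go_straight(5.91): x += 5.91·cos θ, y += 5.91·sin θ → (4.0582, -9.4629, 333.6000°)

(4.0582, -9.4629, 333.6000°)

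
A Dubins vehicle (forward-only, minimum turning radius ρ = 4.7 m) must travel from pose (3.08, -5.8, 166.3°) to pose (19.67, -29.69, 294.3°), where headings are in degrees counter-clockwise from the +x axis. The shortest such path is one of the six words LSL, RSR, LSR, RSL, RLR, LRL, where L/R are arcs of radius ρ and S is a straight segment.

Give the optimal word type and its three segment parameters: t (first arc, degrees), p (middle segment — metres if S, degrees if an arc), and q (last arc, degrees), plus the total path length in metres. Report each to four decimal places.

LSR: t = 157.9206°, p = 23.3157 m, q = 29.9206°, L = 38.7244 m

Let ψ = atan2(Δy, Δx) = atan2(-23.89, 16.59) = -55.2226° be the start→goal bearing.
Normalize: d = |goal − start| / ρ = 29.085395/4.7 = 6.188382, α = (θ_start − ψ) mod 360° = 221.5226° = 3.866299 rad, β = (θ_goal − ψ) mod 360° = 349.5226° = 6.100320 rad.
Common terms: sin α = -0.662916, cos α = -0.748694, sin β = -0.181847, cos β = 0.983327, cos(α−β) = -0.615661, d² = 38.296071. Work in radians in the unit-radius frame; every candidate has L = ρ·(t + p + q).
LSL: p² = 2 + d² − 2cos(α−β) + 2d(sin α − sin β) = 35.573325; p = √p² = 5.964338; φ = atan2(cos β − cos α, d + sin α − sin β) = 0.294641 rad; t = (φ − α) mod 2π = 2.711527 rad, q = (β − φ) mod 2π = 5.805680 rad → L = 4.7·(2.711527 + 5.964338 + 5.805680) = 4.7·14.481545 = 68.063259 m
RSR: p² = 2 + d² − 2cos(α−β) + 2d(sin β − sin α) = 47.481462; p = √p² = 6.890679; φ = atan2(cos α − cos β, d − sin α + sin β) = -0.254082 rad; t = (α − φ) mod 2π = 4.120381 rad, q = (φ − β) mod 2π = 6.211968 rad → L = 4.7·(4.120381 + 6.890679 + 6.211968) = 4.7·17.223029 = 80.948234 m
LSR: p² = d² − 2 + 2cos(α−β) + 2d(sin α + sin β) = 24.609315; p = √p² = 4.960778; φ = atan2(−cos α − cos β, d + sin α + sin β) − atan2(−2, p) = 0.339349 rad; t = (φ − α) mod 2π = 2.756235 rad, q = (φ − β) mod 2π = 0.522214 rad → L = 4.7·(2.756235 + 4.960778 + 0.522214) = 4.7·8.239227 = 38.724366 m
RSL: p² = d² − 2 + 2cos(α−β) − 2d(sin α + sin β) = 45.520180; p = √p² = 6.746864; φ = atan2(cos α + cos β, d − sin α − sin β) − atan2(2, p) = -0.254833 rad; t = (α − φ) mod 2π = 4.121132 rad, q = (β − φ) mod 2π = 0.071969 rad → L = 4.7·(4.121132 + 6.746864 + 0.071969) = 4.7·10.939966 = 51.417838 m
RLR: c = (6 − d² + 2cos(α−β) + 2d(sin α − sin β))/8 = -4.935183, |c| > 1 → infeasible
LRL: c = (6 − d² + 2cos(α−β) − 2d(sin α − sin β))/8 = -3.446666, |c| > 1 → infeasible
Shortest: LSR with L = 38.724366 m ≈ 38.7244 m
Convert LSR to answer units (arcs ×180/π): t = 2.756235·180/π = 157.9206°, p = ρ·p = 4.7·4.960778 = 23.3157 m, q = 0.522214·180/π = 29.9206°, L = 38.7244 m.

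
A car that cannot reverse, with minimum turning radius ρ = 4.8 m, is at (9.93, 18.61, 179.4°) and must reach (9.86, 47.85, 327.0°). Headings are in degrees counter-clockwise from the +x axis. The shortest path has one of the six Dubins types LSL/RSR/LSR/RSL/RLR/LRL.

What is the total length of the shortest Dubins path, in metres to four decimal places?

Let ψ = atan2(Δy, Δx) = atan2(29.24, -0.07) = 90.1372° be the start→goal bearing.
Normalize: d = |goal − start| / ρ = 29.240084/4.8 = 6.091684, α = (θ_start − ψ) mod 360° = 89.2628° = 1.557930 rad, β = (θ_goal − ψ) mod 360° = 236.8628° = 4.134036 rad.
Common terms: sin α = 0.999917, cos α = 0.012866, sin β = -0.837364, cos β = -0.546645, cos(α−β) = -0.844328, d² = 37.108615. Work in radians in the unit-radius frame; every candidate has L = ρ·(t + p + q).
LSL: p² = 2 + d² − 2cos(α−β) + 2d(sin α − sin β) = 63.181549; p = √p² = 7.948682; φ = atan2(cos β − cos α, d + sin α − sin β) = -0.070449 rad; t = (φ − α) mod 2π = 4.654806 rad, q = (β − φ) mod 2π = 4.204485 rad → L = 4.8·(4.654806 + 7.948682 + 4.204485) = 4.8·16.807973 = 80.678273 m
RSR: p² = 2 + d² − 2cos(α−β) + 2d(sin β − sin α) = 18.412994; p = √p² = 4.291036; φ = atan2(cos α − cos β, d − sin α + sin β) = 0.130763 rad; t = (α − φ) mod 2π = 1.427167 rad, q = (φ − β) mod 2π = 2.279912 rad → L = 4.8·(1.427167 + 4.291036 + 2.279912) = 4.8·7.998116 = 38.390956 m
LSR: p² = d² − 2 + 2cos(α−β) + 2d(sin α + sin β) = 35.400402; p = √p² = 5.949824; φ = atan2(−cos α − cos β, d + sin α + sin β) − atan2(−2, p) = 0.409419 rad; t = (φ − α) mod 2π = 5.134674 rad, q = (φ − β) mod 2π = 2.558568 rad → L = 4.8·(5.134674 + 5.949824 + 2.558568) = 4.8·13.643065 = 65.486714 m
RSL: p² = d² − 2 + 2cos(α−β) − 2d(sin α + sin β) = 31.439517; p = √p² = 5.607095; φ = atan2(cos α + cos β, d − sin α − sin β) − atan2(2, p) = -0.432408 rad; t = (α − φ) mod 2π = 1.990338 rad, q = (β − φ) mod 2π = 4.566444 rad → L = 4.8·(1.990338 + 5.607095 + 4.566444) = 4.8·12.163877 = 58.386611 m
RLR: c = (6 − d² + 2cos(α−β) + 2d(sin α − sin β))/8 = -1.301624, |c| > 1 → infeasible
LRL: c = (6 − d² + 2cos(α−β) − 2d(sin α − sin β))/8 = -6.897694, |c| > 1 → infeasible
Shortest: RSR with L = 38.390956 m ≈ 38.3910 m

38.3910 m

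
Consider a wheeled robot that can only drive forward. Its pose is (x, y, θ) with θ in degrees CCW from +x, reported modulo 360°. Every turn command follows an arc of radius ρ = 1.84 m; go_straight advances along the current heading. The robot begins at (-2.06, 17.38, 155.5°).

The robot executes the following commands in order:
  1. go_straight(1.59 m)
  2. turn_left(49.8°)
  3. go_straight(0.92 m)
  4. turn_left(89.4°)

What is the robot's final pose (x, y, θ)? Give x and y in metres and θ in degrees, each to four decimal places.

(-6.7733, 15.2030, 294.7000°)

set_pose: (x, y, θ) = (-2.0600, 17.3800, 155.5000°), ρ = 1.84
go_straight(1.59): x += 1.59·cos θ, y += 1.59·sin θ → (-3.5068, 18.0394, 155.5000°)
turn_left(49.8°): centre at ρ to the left, rotate +49.8° → (-5.0562, 18.0285, 205.3000°)
go_straight(0.92): x += 0.92·cos θ, y += 0.92·sin θ → (-5.8880, 17.6354, 205.3000°)
turn_left(89.4°): centre at ρ to the left, rotate +89.4° → (-6.7733, 15.2030, 294.7000°)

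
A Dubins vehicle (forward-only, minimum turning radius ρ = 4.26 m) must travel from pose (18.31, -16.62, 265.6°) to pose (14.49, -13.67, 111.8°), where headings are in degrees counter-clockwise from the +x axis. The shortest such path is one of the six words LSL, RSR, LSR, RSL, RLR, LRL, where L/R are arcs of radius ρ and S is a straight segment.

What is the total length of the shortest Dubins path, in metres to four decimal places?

Let ψ = atan2(Δy, Δx) = atan2(2.95, -3.82) = 142.3228° be the start→goal bearing.
Normalize: d = |goal − start| / ρ = 4.826479/4.26 = 1.132976, α = (θ_start − ψ) mod 360° = 123.2772° = 2.151592 rad, β = (θ_goal − ψ) mod 360° = 329.4772° = 5.750461 rad.
Common terms: sin α = 0.836026, cos α = -0.548690, sin β = -0.507882, cos β = 0.861427, cos(α−β) = -0.897258, d² = 1.283635. Work in radians in the unit-radius frame; every candidate has L = ρ·(t + p + q).
LSL: p² = 2 + d² − 2cos(α−β) + 2d(sin α − sin β) = 8.123384; p = √p² = 2.850155; φ = atan2(cos β − cos α, d + sin α − sin β) = 0.517548 rad; t = (φ − α) mod 2π = 4.649141 rad, q = (β − φ) mod 2π = 5.232913 rad → L = 4.26·(4.649141 + 2.850155 + 5.232913) = 4.26·12.732209 = 54.239211 m
RSR: p² = 2 + d² − 2cos(α−β) + 2d(sin β − sin α) = 2.032920; p = √p² = 1.425805; φ = atan2(cos α − cos β, d − sin α + sin β) = -1.719280 rad; t = (α − φ) mod 2π = 3.870872 rad, q = (φ − β) mod 2π = 5.096629 rad → L = 4.26·(3.870872 + 1.425805 + 5.096629) = 4.26·10.393307 = 44.275487 m
LSR: p² = d² − 2 + 2cos(α−β) + 2d(sin α + sin β) = -1.767322 < 0 → infeasible
RSL: p² = d² − 2 + 2cos(α−β) − 2d(sin α + sin β) = -3.254441 < 0 → infeasible
RLR: c = (6 − d² + 2cos(α−β) + 2d(sin α − sin β))/8 = 0.745885; p = 2π − arccos c = 5.554251 rad; φ = atan2(cos α − cos β, d − sin α + sin β) = -1.719280 rad; t = (α − φ + p/2) mod 2π = 0.364813 rad, q = (α − β − t + p) mod 2π = 1.590570 rad → L = 4.26·(0.364813 + 5.554251 + 1.590570) = 4.26·7.509634 = 31.991041 m
LRL: c = (6 − d² + 2cos(α−β) − 2d(sin α − sin β))/8 = -0.015423; p = 2π − arccos c = 4.696965 rad; φ = atan2(cos β − cos α, d + sin α − sin β) = 0.517548 rad; t = (φ − α + p/2) mod 2π = 0.714438 rad, q = (β − α − t + p) mod 2π = 1.298211 rad → L = 4.26·(0.714438 + 4.696965 + 1.298211) = 4.26·6.709614 = 28.582957 m
Shortest: LRL with L = 28.582957 m ≈ 28.5830 m

28.5830 m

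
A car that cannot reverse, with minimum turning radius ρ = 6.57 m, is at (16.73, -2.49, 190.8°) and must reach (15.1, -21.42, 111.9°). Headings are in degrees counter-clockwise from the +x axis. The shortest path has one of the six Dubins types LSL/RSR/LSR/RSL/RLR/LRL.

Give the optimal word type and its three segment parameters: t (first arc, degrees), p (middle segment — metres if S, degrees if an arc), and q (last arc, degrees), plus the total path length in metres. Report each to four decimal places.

LSL: t = 48.2339°, p = 17.4080 m, q = 232.8661°, L = 49.6413 m

Let ψ = atan2(Δy, Δx) = atan2(-18.93, -1.63) = -94.9214° be the start→goal bearing.
Normalize: d = |goal − start| / ρ = 19.000047/6.57 = 2.891940, α = (θ_start − ψ) mod 360° = 285.7214° = 4.986779 rad, β = (θ_goal − ψ) mod 360° = 206.8214° = 3.609715 rad.
Common terms: sin α = -0.962591, cos α = 0.270960, sin β = -0.451211, cos β = -0.892417, cos(α−β) = 0.192522, d² = 8.363318. Work in radians in the unit-radius frame; every candidate has L = ρ·(t + p + q).
LSL: p² = 2 + d² − 2cos(α−β) + 2d(sin α − sin β) = 7.020517; p = √p² = 2.649626; φ = atan2(cos β − cos α, d + sin α − sin β) = -0.454566 rad; t = (φ − α) mod 2π = 0.841840 rad, q = (β − φ) mod 2π = 4.064281 rad → L = 6.57·(0.841840 + 2.649626 + 4.064281) = 6.57·7.555746 = 49.641253 m
RSR: p² = 2 + d² − 2cos(α−β) + 2d(sin β − sin α) = 12.936032; p = √p² = 3.596670; φ = atan2(cos α − cos β, d − sin α + sin β) = 0.329383 rad; t = (α − φ) mod 2π = 4.657396 rad, q = (φ − β) mod 2π = 3.002854 rad → L = 6.57·(4.657396 + 3.596670 + 3.002854) = 6.57·11.256920 = 73.957962 m
LSR: p² = d² − 2 + 2cos(α−β) + 2d(sin α + sin β) = -1.428897 < 0 → infeasible
RSL: p² = d² − 2 + 2cos(α−β) − 2d(sin α + sin β) = 14.925622; p = √p² = 3.863369; φ = atan2(cos α + cos β, d − sin α − sin β) − atan2(2, p) = -0.621036 rad; t = (α − φ) mod 2π = 5.607815 rad, q = (β − φ) mod 2π = 4.230750 rad → L = 6.57·(5.607815 + 3.863369 + 4.230750) = 6.57·13.701935 = 90.021713 m
RLR: c = (6 − d² + 2cos(α−β) + 2d(sin α − sin β))/8 = -0.617004; p = 2π − arccos c = 4.047459 rad; φ = atan2(cos α − cos β, d − sin α + sin β) = 0.329383 rad; t = (α − φ + p/2) mod 2π = 0.397940 rad, q = (α − β − t + p) mod 2π = 5.026584 rad → L = 6.57·(0.397940 + 4.047459 + 5.026584) = 6.57·9.471983 = 62.230927 m
LRL: c = (6 − d² + 2cos(α−β) − 2d(sin α − sin β))/8 = 0.122435; p = 2π − arccos c = 4.835132 rad; φ = atan2(cos β − cos α, d + sin α − sin β) = -0.454566 rad; t = (φ − α + p/2) mod 2π = 3.259406 rad, q = (β − α − t + p) mod 2π = 0.198661 rad → L = 6.57·(3.259406 + 4.835132 + 0.198661) = 6.57·8.293200 = 54.486324 m
Shortest: LSL with L = 49.641253 m ≈ 49.6413 m
Convert LSL to answer units (arcs ×180/π): t = 0.841840·180/π = 48.2339°, p = ρ·p = 6.57·2.649626 = 17.4080 m, q = 4.064281·180/π = 232.8661°, L = 49.6413 m.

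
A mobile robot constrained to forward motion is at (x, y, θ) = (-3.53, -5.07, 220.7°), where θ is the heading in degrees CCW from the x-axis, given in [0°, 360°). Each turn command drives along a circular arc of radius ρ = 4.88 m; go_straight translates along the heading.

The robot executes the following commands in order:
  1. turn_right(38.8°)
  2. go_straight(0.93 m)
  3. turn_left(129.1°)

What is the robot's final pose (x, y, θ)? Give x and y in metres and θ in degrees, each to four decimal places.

set_pose: (x, y, θ) = (-3.5300, -5.0700, 220.7000°), ρ = 4.88
turn_right(38.8°): centre at ρ to the right, rotate −38.8° → (-6.5504, -6.2476, 181.9000°)
go_straight(0.93): x += 0.93·cos θ, y += 0.93·sin θ → (-7.4799, -6.2785, 181.9000°)
turn_left(129.1°): centre at ρ to the left, rotate +129.1° → (-11.0011, -14.3573, 311.0000°)

(-11.0011, -14.3573, 311.0000°)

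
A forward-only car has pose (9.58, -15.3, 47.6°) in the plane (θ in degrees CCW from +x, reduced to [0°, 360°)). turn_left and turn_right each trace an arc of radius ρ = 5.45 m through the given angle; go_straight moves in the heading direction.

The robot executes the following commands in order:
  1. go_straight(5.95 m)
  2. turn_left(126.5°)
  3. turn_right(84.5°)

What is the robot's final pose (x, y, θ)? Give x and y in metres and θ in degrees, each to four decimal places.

(5.2381, 3.6491, 89.6000°)

set_pose: (x, y, θ) = (9.5800, -15.3000, 47.6000°), ρ = 5.45
go_straight(5.95): x += 5.95·cos θ, y += 5.95·sin θ → (13.5921, -10.9062, 47.6000°)
turn_left(126.5°): centre at ρ to the left, rotate +126.5° → (10.1277, -1.8101, 174.1000°)
turn_right(84.5°): centre at ρ to the right, rotate −84.5° → (5.2381, 3.6491, 89.6000°)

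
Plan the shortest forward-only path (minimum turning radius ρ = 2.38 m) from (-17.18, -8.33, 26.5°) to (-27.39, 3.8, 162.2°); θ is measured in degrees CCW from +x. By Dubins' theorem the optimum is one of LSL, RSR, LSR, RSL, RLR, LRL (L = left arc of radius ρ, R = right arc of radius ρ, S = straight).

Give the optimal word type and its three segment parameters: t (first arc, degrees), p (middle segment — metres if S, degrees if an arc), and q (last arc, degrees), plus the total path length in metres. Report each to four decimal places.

Let ψ = atan2(Δy, Δx) = atan2(12.13, -10.21) = 130.0878° be the start→goal bearing.
Normalize: d = |goal − start| / ρ = 15.854999/2.38 = 6.661764, α = (θ_start − ψ) mod 360° = 256.4122° = 4.475237 rad, β = (θ_goal − ψ) mod 360° = 32.1122° = 0.560463 rad.
Common terms: sin α = -0.972011, cos α = -0.234935, sin β = 0.531579, cos β = 0.847009, cos(α−β) = -0.715693, d² = 44.379105. Work in radians in the unit-radius frame; every candidate has L = ρ·(t + p + q).
LSL: p² = 2 + d² − 2cos(α−β) + 2d(sin α − sin β) = 27.777369; p = √p² = 5.270424; φ = atan2(cos β − cos α, d + sin α − sin β) = 0.206756 rad; t = (φ − α) mod 2π = 2.014704 rad, q = (β − φ) mod 2π = 0.353707 rad → L = 2.38·(2.014704 + 5.270424 + 0.353707) = 2.38·7.638836 = 18.180429 m
RSR: p² = 2 + d² − 2cos(α−β) + 2d(sin β − sin α) = 67.843611; p = √p² = 8.236723; φ = atan2(cos α − cos β, d − sin α + sin β) = -0.131737 rad; t = (α − φ) mod 2π = 4.606974 rad, q = (φ − β) mod 2π = 5.590985 rad → L = 2.38·(4.606974 + 8.236723 + 5.590985) = 2.38·18.434682 = 43.874543 m
LSR: p² = d² − 2 + 2cos(α−β) + 2d(sin α + sin β) = 35.079607; p = √p² = 5.922804; φ = atan2(−cos α − cos β, d + sin α + sin β) − atan2(−2, p) = 0.227588 rad; t = (φ − α) mod 2π = 2.035537 rad, q = (φ − β) mod 2π = 5.950310 rad → L = 2.38·(2.035537 + 5.922804 + 5.950310) = 2.38·13.908651 = 33.102588 m
RSL: p² = d² − 2 + 2cos(α−β) − 2d(sin α + sin β) = 46.815831; p = √p² = 6.842210; φ = atan2(cos α + cos β, d − sin α − sin β) − atan2(2, p) = -0.198412 rad; t = (α − φ) mod 2π = 4.673649 rad, q = (β − φ) mod 2π = 0.758876 rad → L = 2.38·(4.673649 + 6.842210 + 0.758876) = 2.38·12.274734 = 29.213867 m
RLR: c = (6 − d² + 2cos(α−β) + 2d(sin α − sin β))/8 = -7.480451, |c| > 1 → infeasible
LRL: c = (6 − d² + 2cos(α−β) − 2d(sin α − sin β))/8 = -2.472171, |c| > 1 → infeasible
Shortest: LSL with L = 18.180429 m ≈ 18.1804 m
Convert LSL to answer units (arcs ×180/π): t = 2.014704·180/π = 115.4341°, p = ρ·p = 2.38·5.270424 = 12.5436 m, q = 0.353707·180/π = 20.2659°, L = 18.1804 m.

LSL: t = 115.4341°, p = 12.5436 m, q = 20.2659°, L = 18.1804 m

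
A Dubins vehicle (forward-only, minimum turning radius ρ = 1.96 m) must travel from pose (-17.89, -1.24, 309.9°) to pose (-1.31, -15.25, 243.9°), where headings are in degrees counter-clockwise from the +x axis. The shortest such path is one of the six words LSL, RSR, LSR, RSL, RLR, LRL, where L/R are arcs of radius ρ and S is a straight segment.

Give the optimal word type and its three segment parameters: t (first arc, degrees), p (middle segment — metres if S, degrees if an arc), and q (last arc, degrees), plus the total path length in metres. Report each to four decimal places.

LSR: t = 14.3777°, p = 19.2213 m, q = 80.3777°, L = 22.4627 m

Let ψ = atan2(Δy, Δx) = atan2(-14.01, 16.58) = -40.1976° be the start→goal bearing.
Normalize: d = |goal − start| / ρ = 21.706600/1.96 = 11.074796, α = (θ_start − ψ) mod 360° = 350.0976° = 6.110356 rad, β = (θ_goal − ψ) mod 360° = 284.0976° = 4.958439 rad.
Common terms: sin α = -0.171970, cos α = 0.985102, sin β = -0.969882, cos β = 0.243575, cos(α−β) = 0.406737, d² = 122.651109. Work in radians in the unit-radius frame; every candidate has L = ρ·(t + p + q).
LSL: p² = 2 + d² − 2cos(α−β) + 2d(sin α − sin β) = 141.511060; p = √p² = 11.895842; φ = atan2(cos β − cos α, d + sin α − sin β) = -0.062375 rad; t = (φ − α) mod 2π = 0.110454 rad, q = (β − φ) mod 2π = 5.020814 rad → L = 1.96·(0.110454 + 11.895842 + 5.020814) = 1.96·17.027110 = 33.373136 m
RSR: p² = 2 + d² − 2cos(α−β) + 2d(sin β − sin α) = 106.164211; p = √p² = 10.303602; φ = atan2(cos α − cos β, d − sin α + sin β) = 0.072030 rad; t = (α − φ) mod 2π = 6.038326 rad, q = (φ − β) mod 2π = 1.396777 rad → L = 1.96·(6.038326 + 10.303602 + 1.396777) = 1.96·17.738704 = 34.767861 m
LSR: p² = d² − 2 + 2cos(α−β) + 2d(sin α + sin β) = 96.173017; p = √p² = 9.806784; φ = atan2(−cos α − cos β, d + sin α + sin β) − atan2(−2, p) = 0.078110 rad; t = (φ − α) mod 2π = 0.250939 rad, q = (φ − β) mod 2π = 1.402856 rad → L = 1.96·(0.250939 + 9.806784 + 1.402856) = 1.96·11.460579 = 22.462736 m
RSL: p² = d² − 2 + 2cos(α−β) − 2d(sin α + sin β) = 146.756147; p = √p² = 12.114295; φ = atan2(cos α + cos β, d − sin α − sin β) − atan2(2, p) = -0.063381 rad; t = (α − φ) mod 2π = 6.173737 rad, q = (β − φ) mod 2π = 5.021820 rad → L = 1.96·(6.173737 + 12.114295 + 5.021820) = 1.96·23.309853 = 45.687311 m
RLR: c = (6 − d² + 2cos(α−β) + 2d(sin α − sin β))/8 = -12.270526, |c| > 1 → infeasible
LRL: c = (6 − d² + 2cos(α−β) − 2d(sin α − sin β))/8 = -16.688883, |c| > 1 → infeasible
Shortest: LSR with L = 22.462736 m ≈ 22.4627 m
Convert LSR to answer units (arcs ×180/π): t = 0.250939·180/π = 14.3777°, p = ρ·p = 1.96·9.806784 = 19.2213 m, q = 1.402856·180/π = 80.3777°, L = 22.4627 m.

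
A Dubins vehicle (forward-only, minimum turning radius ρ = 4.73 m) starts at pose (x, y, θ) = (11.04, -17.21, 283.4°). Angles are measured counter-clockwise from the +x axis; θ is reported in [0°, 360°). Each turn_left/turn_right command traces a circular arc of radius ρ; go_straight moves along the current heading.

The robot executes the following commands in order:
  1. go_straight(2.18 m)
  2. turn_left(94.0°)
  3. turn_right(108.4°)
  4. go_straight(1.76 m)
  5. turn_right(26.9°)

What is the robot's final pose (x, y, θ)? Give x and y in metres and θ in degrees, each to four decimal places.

(23.1249, -31.2346, 242.1000°)

set_pose: (x, y, θ) = (11.0400, -17.2100, 283.4000°), ρ = 4.73
go_straight(2.18): x += 2.18·cos θ, y += 2.18·sin θ → (11.5452, -19.3307, 283.4000°)
turn_left(94.0°): centre at ρ to the left, rotate +94.0° → (17.5609, -22.7480, 377.4000° ≡ 17.4000°)
turn_right(108.4°): centre at ρ to the right, rotate −108.4° → (23.7046, -27.3441, -91.0000° ≡ 269.0000°)
go_straight(1.76): x += 1.76·cos θ, y += 1.76·sin θ → (23.6739, -29.1039, 269.0000°)
turn_right(26.9°): centre at ρ to the right, rotate −26.9° → (23.1249, -31.2346, 242.1000°)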